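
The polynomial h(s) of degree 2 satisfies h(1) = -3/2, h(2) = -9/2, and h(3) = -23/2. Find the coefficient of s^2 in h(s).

-2

Write h(s) = as^2 + bs + c. Substituting each data point gives a linear system:
  a + b + c = -3/2
  4a + 2b + c = -9/2
  9a + 3b + c = -23/2
Solving the system yields a = -2, b = 3, c = -5/2.
So h(s) = -2s² + 3s - 5/2.
The leading coefficient is -2.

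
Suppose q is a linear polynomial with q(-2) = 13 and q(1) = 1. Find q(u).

q(u) = -4u + 5

Write q(u) = au + b. Substituting each data point gives a linear system:
  -2a + b = 13
  a + b = 1
Solving the system yields a = -4, b = 5.
So q(u) = -4u + 5.
Check: q(1) = 1. ✓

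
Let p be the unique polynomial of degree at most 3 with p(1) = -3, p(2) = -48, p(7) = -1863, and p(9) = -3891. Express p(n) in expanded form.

Using the Lagrange interpolation formula with nodes 1, 2, 7, 9:
  L_0(n) = (n - 2)(n - 7)(n - 9) / -48
  L_1(n) = (n - 1)(n - 7)(n - 9) / 35
  L_2(n) = (n - 1)(n - 2)(n - 9) / -60
  L_3(n) = (n - 1)(n - 2)(n - 7) / 112
Then p(n) = -3·L_0(n) - 48·L_1(n) - 1863·L_2(n) - 3891·L_3(n).
Expanding and collecting terms gives p(n) = -5n^3 - 3n^2 - n + 6.
Check: p(1) = -3. ✓

p(n) = -5n^3 - 3n^2 - n + 6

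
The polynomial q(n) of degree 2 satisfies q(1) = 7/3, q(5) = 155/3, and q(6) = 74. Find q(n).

q(n) = 2n^2 + (1/3)n

Write q(n) = an^2 + bn + c. Substituting each data point gives a linear system:
  a + b + c = 7/3
  25a + 5b + c = 155/3
  36a + 6b + c = 74
Solving the system yields a = 2, b = 1/3, c = 0.
So q(n) = 2n^2 + (1/3)n.
Check: q(1) = 7/3. ✓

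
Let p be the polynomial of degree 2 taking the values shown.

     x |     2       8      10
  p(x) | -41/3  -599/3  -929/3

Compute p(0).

Write p(x) = ax^2 + bx + c. Substituting each data point gives a linear system:
  4a + 2b + c = -41/3
  64a + 8b + c = -599/3
  100a + 10b + c = -929/3
Solving the system yields a = -3, b = -1, c = 1/3.
So p(x) = -3x^2 - x + 1/3.
Then p(0) = 1/3.

1/3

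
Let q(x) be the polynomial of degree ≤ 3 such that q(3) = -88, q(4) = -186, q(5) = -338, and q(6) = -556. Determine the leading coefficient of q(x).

Write q(x) = ax^3 + bx^2 + cx + d. Substituting each data point gives a linear system:
  27a + 9b + 3c + d = -88
  64a + 16b + 4c + d = -186
  125a + 25b + 5c + d = -338
  216a + 36b + 6c + d = -556
Solving the system yields a = -2, b = -3, c = -3, d = 2.
So q(x) = -2x^3 - 3x^2 - 3x + 2.
The leading coefficient is -2.

-2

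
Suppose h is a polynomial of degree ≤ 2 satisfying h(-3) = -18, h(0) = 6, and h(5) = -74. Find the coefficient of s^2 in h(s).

Write h(s) = as^2 + bs + c. Substituting each data point gives a linear system:
  9a - 3b + c = -18
  c = 6
  25a + 5b + c = -74
Solving the system yields a = -3, b = -1, c = 6.
So h(s) = -3s^2 - s + 6.
The leading coefficient is -3.

-3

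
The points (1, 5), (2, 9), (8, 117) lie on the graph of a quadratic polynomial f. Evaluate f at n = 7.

Using the Lagrange interpolation formula with nodes 1, 2, 8:
  L_0(n) = (n - 2)(n - 8) / 7
  L_1(n) = (n - 1)(n - 8) / -6
  L_2(n) = (n - 1)(n - 2) / 42
Then f(n) = 5·L_0(n) + 9·L_1(n) + 117·L_2(n).
Expanding and collecting terms gives f(n) = 2n² - 2n + 5.
Evaluating at n = 7: f(7) = 89.

89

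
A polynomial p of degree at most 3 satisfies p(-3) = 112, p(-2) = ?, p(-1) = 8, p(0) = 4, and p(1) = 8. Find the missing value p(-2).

The 4 known points determine the degree-3 polynomial uniquely.
Write p(t) = at^3 + bt^2 + ct + d. Substituting each data point gives a linear system:
  -27a + 9b - 3c + d = 112
  -a + b - c + d = 8
  d = 4
  a + b + c + d = 8
Solving the system yields a = -3, b = 4, c = 3, d = 4.
So p(t) = -3t³ + 4t² + 3t + 4.
Then p(-2) = 38.

38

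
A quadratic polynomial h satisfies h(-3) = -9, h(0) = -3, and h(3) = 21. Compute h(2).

Write h(n) = an^2 + bn + c. Substituting each data point gives a linear system:
  9a - 3b + c = -9
  c = -3
  9a + 3b + c = 21
Solving the system yields a = 1, b = 5, c = -3.
So h(n) = n² + 5n - 3.
Then h(2) = 11.

11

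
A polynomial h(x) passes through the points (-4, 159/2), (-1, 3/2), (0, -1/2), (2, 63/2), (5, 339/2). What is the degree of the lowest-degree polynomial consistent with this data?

2

Divided differences on the nodes -4, -1, 0, 2, 5:
  order 0: 159/2  3/2  -1/2  63/2  339/2
  order 1: -26  -2  16  46
  order 2: 6  6  6
  order 3: 0  0
  order 4: 0
The order-2 divided differences are all 6 (nonzero) and every higher order vanishes, so the data lies on a polynomial of degree exactly 2.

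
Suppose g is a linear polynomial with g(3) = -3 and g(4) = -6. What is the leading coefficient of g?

Write g(s) = as + b. Substituting each data point gives a linear system:
  3a + b = -3
  4a + b = -6
Solving the system yields a = -3, b = 6.
So g(s) = -3s + 6.
The leading coefficient is -3.

-3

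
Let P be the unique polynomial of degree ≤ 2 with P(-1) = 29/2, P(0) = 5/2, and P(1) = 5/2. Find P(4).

149/2

Using the Lagrange interpolation formula with nodes -1, 0, 1:
  L_0(u) = u(u - 1) / 2
  L_1(u) = (u + 1)(u - 1) / -1
  L_2(u) = (u + 1)u / 2
Then P(u) = 29/2·L_0(u) + 5/2·L_1(u) + 5/2·L_2(u).
Expanding and collecting terms gives P(u) = 6u² - 6u + 5/2.
Evaluating at u = 4: P(4) = 149/2.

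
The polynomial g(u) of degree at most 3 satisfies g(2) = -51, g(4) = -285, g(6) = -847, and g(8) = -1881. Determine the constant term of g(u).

-1

Write g(u) = au^3 + bu^2 + cu + d. Substituting each data point gives a linear system:
  8a + 4b + 2c + d = -51
  64a + 16b + 4c + d = -285
  216a + 36b + 6c + d = -847
  512a + 64b + 8c + d = -1881
Solving the system yields a = -3, b = -5, c = -3, d = -1.
So g(u) = -3u³ - 5u² - 3u - 1.
The constant term is -1.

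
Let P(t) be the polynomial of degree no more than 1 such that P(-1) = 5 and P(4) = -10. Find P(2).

Write P(t) = at + b. Substituting each data point gives a linear system:
  -a + b = 5
  4a + b = -10
Solving the system yields a = -3, b = 2.
So P(t) = -3t + 2.
Then P(2) = -4.

-4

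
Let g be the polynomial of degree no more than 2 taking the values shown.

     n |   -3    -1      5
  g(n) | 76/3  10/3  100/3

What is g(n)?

g(n) = 2n^2 - 3n - 5/3

Write g(n) = an^2 + bn + c. Substituting each data point gives a linear system:
  9a - 3b + c = 76/3
  a - b + c = 10/3
  25a + 5b + c = 100/3
Solving the system yields a = 2, b = -3, c = -5/3.
So g(n) = 2n^2 - 3n - 5/3.
Check: g(5) = 100/3. ✓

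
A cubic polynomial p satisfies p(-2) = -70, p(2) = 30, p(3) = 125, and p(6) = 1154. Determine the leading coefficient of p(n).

6

Write p(n) = an^3 + bn^2 + cn + d. Substituting each data point gives a linear system:
  -8a + 4b - 2c + d = -70
  8a + 4b + 2c + d = 30
  27a + 9b + 3c + d = 125
  216a + 36b + 6c + d = 1154
Solving the system yields a = 6, b = -4, c = 1, d = -4.
So p(n) = 6n^3 - 4n^2 + n - 4.
The leading coefficient is 6.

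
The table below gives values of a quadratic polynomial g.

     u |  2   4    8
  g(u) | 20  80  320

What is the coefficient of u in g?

0

Write g(u) = au^2 + bu + c. Substituting each data point gives a linear system:
  4a + 2b + c = 20
  16a + 4b + c = 80
  64a + 8b + c = 320
Solving the system yields a = 5, b = 0, c = 0.
So g(u) = 5u^2.
The coefficient of u is 0.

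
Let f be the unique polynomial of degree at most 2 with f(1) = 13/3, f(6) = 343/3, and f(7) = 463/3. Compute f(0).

Using the Lagrange interpolation formula with nodes 1, 6, 7:
  L_0(u) = (u - 6)(u - 7) / 30
  L_1(u) = (u - 1)(u - 7) / -5
  L_2(u) = (u - 1)(u - 6) / 6
Then f(u) = 13/3·L_0(u) + 343/3·L_1(u) + 463/3·L_2(u).
Expanding and collecting terms gives f(u) = 3u^2 + u + 1/3.
Evaluating at u = 0: f(0) = 1/3.

1/3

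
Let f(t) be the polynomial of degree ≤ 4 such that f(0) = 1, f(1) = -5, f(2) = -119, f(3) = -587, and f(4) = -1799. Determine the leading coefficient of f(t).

Write f(t) = at^4 + bt^3 + ct^2 + dt + e. Substituting each data point gives a linear system:
  e = 1
  a + b + c + d + e = -5
  16a + 8b + 4c + 2d + e = -119
  81a + 27b + 9c + 3d + e = -587
  256a + 64b + 16c + 4d + e = -1799
Solving the system yields a = -6, b = -5, c = 3, d = 2, e = 1.
So f(t) = -6t⁴ - 5t³ + 3t² + 2t + 1.
The leading coefficient is -6.

-6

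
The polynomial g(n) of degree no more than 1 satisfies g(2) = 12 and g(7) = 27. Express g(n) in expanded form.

Using the Lagrange interpolation formula with nodes 2, 7:
  L_0(n) = (n - 7) / -5
  L_1(n) = (n - 2) / 5
Then g(n) = 12·L_0(n) + 27·L_1(n).
Expanding and collecting terms gives g(n) = 3n + 6.
Check: g(7) = 27. ✓

g(n) = 3n + 6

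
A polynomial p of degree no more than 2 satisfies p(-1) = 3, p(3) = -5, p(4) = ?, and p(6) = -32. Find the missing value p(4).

The 3 known points determine the degree-2 polynomial uniquely.
Write p(s) = as^2 + bs + c. Substituting each data point gives a linear system:
  a - b + c = 3
  9a + 3b + c = -5
  36a + 6b + c = -32
Solving the system yields a = -1, b = 0, c = 4.
So p(s) = -s^2 + 4.
Then p(4) = -12.

-12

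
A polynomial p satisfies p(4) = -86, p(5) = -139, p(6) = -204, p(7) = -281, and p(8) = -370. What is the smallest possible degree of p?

Forward differences of the values at n = 4, 5, 6, 7, 8:
  p  : -86  -139  -204  -281  -370
  Δ  : -53  -65  -77  -89
  Δ^2: -12  -12  -12
  Δ^3: 0  0
  Δ^4: 0
The second differences are constant (-12) and nonzero, while all higher differences vanish, so the minimal degree is 2.

2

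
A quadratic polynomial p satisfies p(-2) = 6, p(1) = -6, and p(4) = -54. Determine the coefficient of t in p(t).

-6

Write p(t) = at^2 + bt + c. Substituting each data point gives a linear system:
  4a - 2b + c = 6
  a + b + c = -6
  16a + 4b + c = -54
Solving the system yields a = -2, b = -6, c = 2.
So p(t) = -2t^2 - 6t + 2.
The coefficient of t is -6.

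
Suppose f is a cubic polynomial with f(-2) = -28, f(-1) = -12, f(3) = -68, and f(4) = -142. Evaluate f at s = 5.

Using the Lagrange interpolation formula with nodes -2, -1, 3, 4:
  L_0(s) = (s + 1)(s - 3)(s - 4) / -30
  L_1(s) = (s + 2)(s - 3)(s - 4) / 20
  L_2(s) = (s + 2)(s + 1)(s - 4) / -20
  L_3(s) = (s + 2)(s + 1)(s - 3) / 30
Then f(s) = -28·L_0(s) - 12·L_1(s) - 68·L_2(s) - 142·L_3(s).
Expanding and collecting terms gives f(s) = -s³ - 6s² + 5s - 2.
Evaluating at s = 5: f(5) = -252.

-252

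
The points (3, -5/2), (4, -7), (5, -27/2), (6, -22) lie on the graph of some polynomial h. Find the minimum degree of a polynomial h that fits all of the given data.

2

Forward differences of the values at n = 3, 4, 5, 6:
  h  : -5/2  -7  -27/2  -22
  Δ  : -9/2  -13/2  -17/2
  Δ^2: -2  -2
  Δ^3: 0
The second differences are constant (-2) and nonzero, while all higher differences vanish, so the minimal degree is 2.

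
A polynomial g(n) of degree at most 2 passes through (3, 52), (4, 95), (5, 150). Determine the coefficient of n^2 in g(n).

Write g(n) = an^2 + bn + c. Substituting each data point gives a linear system:
  9a + 3b + c = 52
  16a + 4b + c = 95
  25a + 5b + c = 150
Solving the system yields a = 6, b = 1, c = -5.
So g(n) = 6n² + n - 5.
The leading coefficient is 6.

6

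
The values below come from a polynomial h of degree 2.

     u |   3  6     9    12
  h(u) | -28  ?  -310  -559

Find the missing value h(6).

The 3 known points determine the degree-2 polynomial uniquely.
Write h(u) = au^2 + bu + c. Substituting each data point gives a linear system:
  9a + 3b + c = -28
  81a + 9b + c = -310
  144a + 12b + c = -559
Solving the system yields a = -4, b = 1, c = 5.
So h(u) = -4u^2 + u + 5.
Then h(6) = -133.

-133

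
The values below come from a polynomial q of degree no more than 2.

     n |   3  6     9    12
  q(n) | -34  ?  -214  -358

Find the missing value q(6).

On equispaced nodes a degree-2 polynomial has vanishing third forward difference, so
  - q(3) + 3·q(6) - 3·q(9) + q(12) = 0.
Substituting the known values and solving for q(6):
  3·q(6) = -318
  q(6) = -106.

-106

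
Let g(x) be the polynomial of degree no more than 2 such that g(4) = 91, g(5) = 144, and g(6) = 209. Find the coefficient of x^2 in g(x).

6

Write g(x) = ax^2 + bx + c. Substituting each data point gives a linear system:
  16a + 4b + c = 91
  25a + 5b + c = 144
  36a + 6b + c = 209
Solving the system yields a = 6, b = -1, c = -1.
So g(x) = 6x² - x - 1.
The leading coefficient is 6.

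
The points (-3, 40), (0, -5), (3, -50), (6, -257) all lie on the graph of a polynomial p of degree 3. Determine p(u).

Using the Lagrange interpolation formula with nodes -3, 0, 3, 6:
  L_0(u) = u(u - 3)(u - 6) / -162
  L_1(u) = (u + 3)(u - 3)(u - 6) / 54
  L_2(u) = (u + 3)u(u - 6) / -54
  L_3(u) = (u + 3)u(u - 3) / 162
Then p(u) = 40·L_0(u) - 5·L_1(u) - 50·L_2(u) - 257·L_3(u).
Expanding and collecting terms gives p(u) = -u^3 - 6u - 5.
Check: p(6) = -257. ✓

p(u) = -u^3 - 6u - 5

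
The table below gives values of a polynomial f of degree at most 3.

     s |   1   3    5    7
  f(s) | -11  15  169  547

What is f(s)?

Write f(s) = as^3 + bs^2 + cs + d. Substituting each data point gives a linear system:
  a + b + c + d = -11
  27a + 9b + 3c + d = 15
  125a + 25b + 5c + d = 169
  343a + 49b + 7c + d = 547
Solving the system yields a = 2, b = -2, c = -5, d = -6.
So f(s) = 2s^3 - 2s^2 - 5s - 6.
Check: f(1) = -11. ✓

f(s) = 2s^3 - 2s^2 - 5s - 6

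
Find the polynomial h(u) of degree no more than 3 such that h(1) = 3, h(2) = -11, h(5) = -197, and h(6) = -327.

h(u) = -u^3 - 4u^2 + 5u + 3

Using the Lagrange interpolation formula with nodes 1, 2, 5, 6:
  L_0(u) = (u - 2)(u - 5)(u - 6) / -20
  L_1(u) = (u - 1)(u - 5)(u - 6) / 12
  L_2(u) = (u - 1)(u - 2)(u - 6) / -12
  L_3(u) = (u - 1)(u - 2)(u - 5) / 20
Then h(u) = 3·L_0(u) - 11·L_1(u) - 197·L_2(u) - 327·L_3(u).
Expanding and collecting terms gives h(u) = -u³ - 4u² + 5u + 3.
Check: h(1) = 3. ✓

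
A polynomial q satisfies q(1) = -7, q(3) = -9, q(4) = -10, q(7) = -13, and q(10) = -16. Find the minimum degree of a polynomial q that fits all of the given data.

Divided differences on the nodes 1, 3, 4, 7, 10:
  order 0: -7  -9  -10  -13  -16
  order 1: -1  -1  -1  -1
  order 2: 0  0  0
  order 3: 0  0
  order 4: 0
The order-1 divided differences are all -1 (nonzero) and every higher order vanishes, so the data lies on a polynomial of degree exactly 1.

1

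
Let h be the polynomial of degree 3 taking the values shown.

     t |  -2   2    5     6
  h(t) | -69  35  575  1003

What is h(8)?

Using the Lagrange interpolation formula with nodes -2, 2, 5, 6:
  L_0(t) = (t - 2)(t - 5)(t - 6) / -224
  L_1(t) = (t + 2)(t - 5)(t - 6) / 48
  L_2(t) = (t + 2)(t - 2)(t - 6) / -21
  L_3(t) = (t + 2)(t - 2)(t - 5) / 32
Then h(t) = -69·L_0(t) + 35·L_1(t) + 575·L_2(t) + 1003·L_3(t).
Expanding and collecting terms gives h(t) = 5t³ - 3t² + 6t - 5.
Evaluating at t = 8: h(8) = 2411.

2411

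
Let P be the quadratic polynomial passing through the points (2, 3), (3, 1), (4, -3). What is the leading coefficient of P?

Write P(n) = an^2 + bn + c. Substituting each data point gives a linear system:
  4a + 2b + c = 3
  9a + 3b + c = 1
  16a + 4b + c = -3
Solving the system yields a = -1, b = 3, c = 1.
So P(n) = -n^2 + 3n + 1.
The leading coefficient is -1.

-1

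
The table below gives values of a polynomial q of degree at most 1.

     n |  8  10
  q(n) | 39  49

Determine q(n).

q(n) = 5n - 1

Using the Lagrange interpolation formula with nodes 8, 10:
  L_0(n) = (n - 10) / -2
  L_1(n) = (n - 8) / 2
Then q(n) = 39·L_0(n) + 49·L_1(n).
Expanding and collecting terms gives q(n) = 5n - 1.
Check: q(10) = 49. ✓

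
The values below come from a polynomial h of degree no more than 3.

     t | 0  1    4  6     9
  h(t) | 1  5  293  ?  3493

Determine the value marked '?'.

1015

The 4 known points determine the degree-3 polynomial uniquely.
Write h(t) = at^3 + bt^2 + ct + d. Substituting each data point gives a linear system:
  d = 1
  a + b + c + d = 5
  64a + 16b + 4c + d = 293
  729a + 81b + 9c + d = 3493
Solving the system yields a = 5, b = -2, c = 1, d = 1.
So h(t) = 5t³ - 2t² + t + 1.
Then h(6) = 1015.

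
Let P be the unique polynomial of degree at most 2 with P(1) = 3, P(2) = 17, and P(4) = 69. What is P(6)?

Using the Lagrange interpolation formula with nodes 1, 2, 4:
  L_0(s) = (s - 2)(s - 4) / 3
  L_1(s) = (s - 1)(s - 4) / -2
  L_2(s) = (s - 1)(s - 2) / 6
Then P(s) = 3·L_0(s) + 17·L_1(s) + 69·L_2(s).
Expanding and collecting terms gives P(s) = 4s² + 2s - 3.
Evaluating at s = 6: P(6) = 153.

153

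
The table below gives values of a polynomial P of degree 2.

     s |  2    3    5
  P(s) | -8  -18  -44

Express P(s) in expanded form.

P(s) = -s^2 - 5s + 6

Using the Lagrange interpolation formula with nodes 2, 3, 5:
  L_0(s) = (s - 3)(s - 5) / 3
  L_1(s) = (s - 2)(s - 5) / -2
  L_2(s) = (s - 2)(s - 3) / 6
Then P(s) = -8·L_0(s) - 18·L_1(s) - 44·L_2(s).
Expanding and collecting terms gives P(s) = -s^2 - 5s + 6.
Check: P(5) = -44. ✓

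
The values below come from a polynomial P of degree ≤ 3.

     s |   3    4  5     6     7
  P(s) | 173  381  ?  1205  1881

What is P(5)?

715

On equispaced nodes a degree-3 polynomial has vanishing fourth forward difference, so
  P(3) - 4·P(4) + 6·P(5) - 4·P(6) + P(7) = 0.
Substituting the known values and solving for P(5):
  6·P(5) = 4290
  P(5) = 715.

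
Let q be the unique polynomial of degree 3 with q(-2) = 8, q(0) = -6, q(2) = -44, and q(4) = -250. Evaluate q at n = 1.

-13

Forward differences of the values at n = -2, 0, 2, 4:
  q  : 8  -6  -44  -250
  Δ  : -14  -38  -206
  Δ^2: -24  -168
  Δ^3: -144
The third differences are constant, confirming degree 3.
Interpolating (Newton forward form) and evaluating at n = 1 gives q(1) = -13.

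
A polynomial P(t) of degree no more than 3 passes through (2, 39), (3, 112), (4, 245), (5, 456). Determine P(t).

Write P(t) = at^3 + bt^2 + ct + d. Substituting each data point gives a linear system:
  8a + 4b + 2c + d = 39
  27a + 9b + 3c + d = 112
  64a + 16b + 4c + d = 245
  125a + 25b + 5c + d = 456
Solving the system yields a = 3, b = 3, c = 1, d = 1.
So P(t) = 3t³ + 3t² + t + 1.
Check: P(5) = 456. ✓

P(t) = 3t^3 + 3t^2 + t + 1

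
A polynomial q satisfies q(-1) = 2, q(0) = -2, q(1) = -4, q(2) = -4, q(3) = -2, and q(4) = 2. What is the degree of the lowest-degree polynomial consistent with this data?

Forward differences of the values at u = -1, 0, 1, 2, 3, 4:
  q  : 2  -2  -4  -4  -2  2
  Δ  : -4  -2  0  2  4
  Δ^2: 2  2  2  2
  Δ^3: 0  0  0
  Δ^4: 0  0
  Δ^5: 0
The second differences are constant (2) and nonzero, while all higher differences vanish, so the minimal degree is 2.

2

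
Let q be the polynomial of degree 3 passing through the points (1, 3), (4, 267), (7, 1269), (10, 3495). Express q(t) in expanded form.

q(t) = 3t^3 + 5t^2 - 5

Write q(t) = at^3 + bt^2 + ct + d. Substituting each data point gives a linear system:
  a + b + c + d = 3
  64a + 16b + 4c + d = 267
  343a + 49b + 7c + d = 1269
  1000a + 100b + 10c + d = 3495
Solving the system yields a = 3, b = 5, c = 0, d = -5.
So q(t) = 3t^3 + 5t^2 - 5.
Check: q(7) = 1269. ✓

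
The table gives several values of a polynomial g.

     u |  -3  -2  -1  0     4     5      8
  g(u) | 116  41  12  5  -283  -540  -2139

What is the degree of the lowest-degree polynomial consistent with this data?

Divided differences on the nodes -3, -2, -1, 0, 4, 5, 8:
  order 0: 116  41  12  5  -283  -540  -2139
  order 1: -75  -29  -7  -72  -257  -533
  order 2: 23  11  -13  -37  -69
  order 3: -4  -4  -4  -4
  order 4: 0  0  0
  order 5: 0  0
  order 6: 0
The order-3 divided differences are all -4 (nonzero) and every higher order vanishes, so the data lies on a polynomial of degree exactly 3.

3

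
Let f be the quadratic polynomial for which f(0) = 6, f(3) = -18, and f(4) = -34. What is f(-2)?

Write f(u) = au^2 + bu + c. Substituting each data point gives a linear system:
  c = 6
  9a + 3b + c = -18
  16a + 4b + c = -34
Solving the system yields a = -2, b = -2, c = 6.
So f(u) = -2u^2 - 2u + 6.
Then f(-2) = 2.

2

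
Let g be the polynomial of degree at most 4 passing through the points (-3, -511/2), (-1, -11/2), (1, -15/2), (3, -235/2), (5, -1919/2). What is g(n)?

Write g(n) = an^4 + bn^3 + cn^2 + dn + e. Substituting each data point gives a linear system:
  81a - 27b + 9c - 3d + e = -511/2
  a - b + c - d + e = -11/2
  a + b + c + d + e = -15/2
  81a + 27b + 9c + 3d + e = -235/2
  625a + 125b + 25c + 5d + e = -1919/2
Solving the system yields a = -2, b = 3, c = -5/2, d = -4, e = -2.
So g(n) = -2n^4 + 3n^3 - (5/2)n^2 - 4n - 2.
Check: g(3) = -235/2. ✓

g(n) = -2n^4 + 3n^3 - (5/2)n^2 - 4n - 2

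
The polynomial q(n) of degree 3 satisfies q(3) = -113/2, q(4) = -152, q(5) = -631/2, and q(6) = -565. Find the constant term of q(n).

Write q(n) = an^3 + bn^2 + cn + d. Substituting each data point gives a linear system:
  27a + 9b + 3c + d = -113/2
  64a + 16b + 4c + d = -152
  125a + 25b + 5c + d = -631/2
  216a + 36b + 6c + d = -565
Solving the system yields a = -3, b = 2, c = 3/2, d = 2.
So q(n) = -3n^3 + 2n^2 + (3/2)n + 2.
The constant term is 2.

2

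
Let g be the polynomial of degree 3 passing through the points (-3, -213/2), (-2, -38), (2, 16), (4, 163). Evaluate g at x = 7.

1877/2

Write g(x) = ax^3 + bx^2 + cx + d. Substituting each data point gives a linear system:
  -27a + 9b - 3c + d = -213/2
  -8a + 4b - 2c + d = -38
  8a + 4b + 2c + d = 16
  64a + 16b + 4c + d = 163
Solving the system yields a = 3, b = -2, c = 3/2, d = -3.
So g(x) = 3x³ - 2x² + (3/2)x - 3.
Then g(7) = 1877/2.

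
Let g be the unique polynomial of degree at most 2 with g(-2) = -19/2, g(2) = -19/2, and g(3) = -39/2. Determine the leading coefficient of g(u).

-2

Write g(u) = au^2 + bu + c. Substituting each data point gives a linear system:
  4a - 2b + c = -19/2
  4a + 2b + c = -19/2
  9a + 3b + c = -39/2
Solving the system yields a = -2, b = 0, c = -3/2.
So g(u) = -2u^2 - 3/2.
The leading coefficient is -2.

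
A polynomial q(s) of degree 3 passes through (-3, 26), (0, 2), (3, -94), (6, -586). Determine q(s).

q(s) = -2s^3 - 4s^2 - 2s + 2

Write q(s) = as^3 + bs^2 + cs + d. Substituting each data point gives a linear system:
  -27a + 9b - 3c + d = 26
  d = 2
  27a + 9b + 3c + d = -94
  216a + 36b + 6c + d = -586
Solving the system yields a = -2, b = -4, c = -2, d = 2.
So q(s) = -2s^3 - 4s^2 - 2s + 2.
Check: q(3) = -94. ✓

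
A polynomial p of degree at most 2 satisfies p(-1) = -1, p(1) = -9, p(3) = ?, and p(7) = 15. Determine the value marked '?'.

The 3 known points determine the degree-2 polynomial uniquely.
Write p(n) = an^2 + bn + c. Substituting each data point gives a linear system:
  a - b + c = -1
  a + b + c = -9
  49a + 7b + c = 15
Solving the system yields a = 1, b = -4, c = -6.
So p(n) = n^2 - 4n - 6.
Then p(3) = -9.

-9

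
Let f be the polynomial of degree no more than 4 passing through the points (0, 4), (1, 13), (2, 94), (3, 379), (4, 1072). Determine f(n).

f(n) = 3n^4 + 4n^3 + 3n^2 - n + 4

Write f(n) = an^4 + bn^3 + cn^2 + dn + e. Substituting each data point gives a linear system:
  e = 4
  a + b + c + d + e = 13
  16a + 8b + 4c + 2d + e = 94
  81a + 27b + 9c + 3d + e = 379
  256a + 64b + 16c + 4d + e = 1072
Solving the system yields a = 3, b = 4, c = 3, d = -1, e = 4.
So f(n) = 3n⁴ + 4n³ + 3n² - n + 4.
Check: f(1) = 13. ✓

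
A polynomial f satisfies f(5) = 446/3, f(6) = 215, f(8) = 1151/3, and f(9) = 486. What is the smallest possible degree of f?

Divided differences on the nodes 5, 6, 8, 9:
  order 0: 446/3  215  1151/3  486
  order 1: 199/3  253/3  307/3
  order 2: 6  6
  order 3: 0
The order-2 divided differences are all 6 (nonzero) and every higher order vanishes, so the data lies on a polynomial of degree exactly 2.

2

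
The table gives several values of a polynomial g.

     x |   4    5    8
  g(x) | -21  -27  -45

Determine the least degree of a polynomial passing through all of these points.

1

Divided differences on the nodes 4, 5, 8:
  order 0: -21  -27  -45
  order 1: -6  -6
  order 2: 0
The order-1 divided differences are all -6 (nonzero) and every higher order vanishes, so the data lies on a polynomial of degree exactly 1.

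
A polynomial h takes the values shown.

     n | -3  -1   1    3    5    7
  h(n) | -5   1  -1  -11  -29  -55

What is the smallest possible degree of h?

2

Forward differences of the values at n = -3, -1, 1, 3, 5, 7:
  h  : -5  1  -1  -11  -29  -55
  Δ  : 6  -2  -10  -18  -26
  Δ^2: -8  -8  -8  -8
  Δ^3: 0  0  0
  Δ^4: 0  0
  Δ^5: 0
The second differences are constant (-8) and nonzero, while all higher differences vanish, so the minimal degree is 2.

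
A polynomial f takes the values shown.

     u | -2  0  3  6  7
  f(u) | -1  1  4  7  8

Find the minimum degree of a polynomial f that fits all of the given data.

Divided differences on the nodes -2, 0, 3, 6, 7:
  order 0: -1  1  4  7  8
  order 1: 1  1  1  1
  order 2: 0  0  0
  order 3: 0  0
  order 4: 0
The order-1 divided differences are all 1 (nonzero) and every higher order vanishes, so the data lies on a polynomial of degree exactly 1.

1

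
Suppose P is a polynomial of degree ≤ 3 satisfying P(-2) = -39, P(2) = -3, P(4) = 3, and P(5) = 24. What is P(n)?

P(n) = n^3 - 5n^2 + 5n - 1

Using the Lagrange interpolation formula with nodes -2, 2, 4, 5:
  L_0(n) = (n - 2)(n - 4)(n - 5) / -168
  L_1(n) = (n + 2)(n - 4)(n - 5) / 24
  L_2(n) = (n + 2)(n - 2)(n - 5) / -12
  L_3(n) = (n + 2)(n - 2)(n - 4) / 21
Then P(n) = -39·L_0(n) - 3·L_1(n) + 3·L_2(n) + 24·L_3(n).
Expanding and collecting terms gives P(n) = n³ - 5n² + 5n - 1.
Check: P(5) = 24. ✓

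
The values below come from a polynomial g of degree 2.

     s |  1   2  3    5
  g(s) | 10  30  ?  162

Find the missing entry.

62

The 3 known points determine the degree-2 polynomial uniquely.
Write g(s) = as^2 + bs + c. Substituting each data point gives a linear system:
  a + b + c = 10
  4a + 2b + c = 30
  25a + 5b + c = 162
Solving the system yields a = 6, b = 2, c = 2.
So g(s) = 6s^2 + 2s + 2.
Then g(3) = 62.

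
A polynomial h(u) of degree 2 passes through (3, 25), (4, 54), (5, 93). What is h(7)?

Using the Lagrange interpolation formula with nodes 3, 4, 5:
  L_0(u) = (u - 4)(u - 5) / 2
  L_1(u) = (u - 3)(u - 5) / -1
  L_2(u) = (u - 3)(u - 4) / 2
Then h(u) = 25·L_0(u) + 54·L_1(u) + 93·L_2(u).
Expanding and collecting terms gives h(u) = 5u^2 - 6u - 2.
Evaluating at u = 7: h(7) = 201.

201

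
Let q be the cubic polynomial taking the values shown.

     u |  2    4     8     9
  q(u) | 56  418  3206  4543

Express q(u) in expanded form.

q(u) = 6u^3 + 2u^2 + u - 2

Write q(u) = au^3 + bu^2 + cu + d. Substituting each data point gives a linear system:
  8a + 4b + 2c + d = 56
  64a + 16b + 4c + d = 418
  512a + 64b + 8c + d = 3206
  729a + 81b + 9c + d = 4543
Solving the system yields a = 6, b = 2, c = 1, d = -2.
So q(u) = 6u³ + 2u² + u - 2.
Check: q(2) = 56. ✓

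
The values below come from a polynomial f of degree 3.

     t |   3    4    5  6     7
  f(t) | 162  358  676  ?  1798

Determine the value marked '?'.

1146

The 4 known points determine the degree-3 polynomial uniquely.
Write f(t) = at^3 + bt^2 + ct + d. Substituting each data point gives a linear system:
  27a + 9b + 3c + d = 162
  64a + 16b + 4c + d = 358
  125a + 25b + 5c + d = 676
  343a + 49b + 7c + d = 1798
Solving the system yields a = 5, b = 1, c = 4, d = 6.
So f(t) = 5t³ + t² + 4t + 6.
Then f(6) = 1146.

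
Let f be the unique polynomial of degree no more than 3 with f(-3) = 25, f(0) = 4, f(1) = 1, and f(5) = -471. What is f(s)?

Using the Lagrange interpolation formula with nodes -3, 0, 1, 5:
  L_0(s) = s(s - 1)(s - 5) / -96
  L_1(s) = (s + 3)(s - 1)(s - 5) / 15
  L_2(s) = (s + 3)s(s - 5) / -16
  L_3(s) = (s + 3)s(s - 1) / 160
Then f(s) = 25·L_0(s) + 4·L_1(s) + 1·L_2(s) - 471·L_3(s).
Expanding and collecting terms gives f(s) = -3s^3 - 5s^2 + 5s + 4.
Check: f(5) = -471. ✓

f(s) = -3s^3 - 5s^2 + 5s + 4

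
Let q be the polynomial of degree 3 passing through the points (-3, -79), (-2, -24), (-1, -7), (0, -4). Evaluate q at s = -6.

-712

Using the Lagrange interpolation formula with nodes -3, -2, -1, 0:
  L_0(s) = (s + 2)(s + 1)s / -6
  L_1(s) = (s + 3)(s + 1)s / 2
  L_2(s) = (s + 3)(s + 2)s / -2
  L_3(s) = (s + 3)(s + 2)(s + 1) / 6
Then q(s) = -79·L_0(s) - 24·L_1(s) - 7·L_2(s) - 4·L_3(s).
Expanding and collecting terms gives q(s) = 4s^3 + 5s^2 + 4s - 4.
Evaluating at s = -6: q(-6) = -712.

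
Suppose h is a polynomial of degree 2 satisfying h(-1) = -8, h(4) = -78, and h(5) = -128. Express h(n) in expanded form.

h(n) = -6n^2 + 4n + 2

Write h(n) = an^2 + bn + c. Substituting each data point gives a linear system:
  a - b + c = -8
  16a + 4b + c = -78
  25a + 5b + c = -128
Solving the system yields a = -6, b = 4, c = 2.
So h(n) = -6n² + 4n + 2.
Check: h(5) = -128. ✓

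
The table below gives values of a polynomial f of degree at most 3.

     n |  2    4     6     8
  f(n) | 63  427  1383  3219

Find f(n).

f(n) = 6n^3 + 2n^2 + 2n + 3

Write f(n) = an^3 + bn^2 + cn + d. Substituting each data point gives a linear system:
  8a + 4b + 2c + d = 63
  64a + 16b + 4c + d = 427
  216a + 36b + 6c + d = 1383
  512a + 64b + 8c + d = 3219
Solving the system yields a = 6, b = 2, c = 2, d = 3.
So f(n) = 6n^3 + 2n^2 + 2n + 3.
Check: f(8) = 3219. ✓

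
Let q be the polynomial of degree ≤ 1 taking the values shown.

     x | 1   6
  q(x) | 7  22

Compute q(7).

25

Write q(x) = ax + b. Substituting each data point gives a linear system:
  a + b = 7
  6a + b = 22
Solving the system yields a = 3, b = 4.
So q(x) = 3x + 4.
Then q(7) = 25.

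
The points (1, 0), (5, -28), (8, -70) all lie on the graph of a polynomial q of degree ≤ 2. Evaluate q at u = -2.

0

Write q(u) = au^2 + bu + c. Substituting each data point gives a linear system:
  a + b + c = 0
  25a + 5b + c = -28
  64a + 8b + c = -70
Solving the system yields a = -1, b = -1, c = 2.
So q(u) = -u^2 - u + 2.
Then q(-2) = 0.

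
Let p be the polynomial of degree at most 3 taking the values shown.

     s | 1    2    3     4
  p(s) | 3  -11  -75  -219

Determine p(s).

p(s) = -5s^3 + 5s^2 + 6s - 3

Write p(s) = as^3 + bs^2 + cs + d. Substituting each data point gives a linear system:
  a + b + c + d = 3
  8a + 4b + 2c + d = -11
  27a + 9b + 3c + d = -75
  64a + 16b + 4c + d = -219
Solving the system yields a = -5, b = 5, c = 6, d = -3.
So p(s) = -5s^3 + 5s^2 + 6s - 3.
Check: p(3) = -75. ✓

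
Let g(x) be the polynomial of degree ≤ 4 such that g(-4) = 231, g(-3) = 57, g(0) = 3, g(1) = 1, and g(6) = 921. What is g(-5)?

613

Write g(x) = ax^4 + bx^3 + cx^2 + dx + e. Substituting each data point gives a linear system:
  256a - 64b + 16c - 4d + e = 231
  81a - 27b + 9c - 3d + e = 57
  e = 3
  a + b + c + d + e = 1
  1296a + 216b + 36c + 6d + e = 921
Solving the system yields a = 1, b = -1, c = -5, d = 3, e = 3.
So g(x) = x⁴ - x³ - 5x² + 3x + 3.
Then g(-5) = 613.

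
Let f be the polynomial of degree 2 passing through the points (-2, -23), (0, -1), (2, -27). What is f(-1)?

Forward differences of the values at x = -2, 0, 2:
  f  : -23  -1  -27
  Δ  : 22  -26
  Δ^2: -48
The second differences are constant, confirming degree 2.
Interpolating (Newton forward form) and evaluating at x = -1 gives f(-1) = -6.

-6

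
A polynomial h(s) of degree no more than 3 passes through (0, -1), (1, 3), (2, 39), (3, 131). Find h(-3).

-61

Write h(s) = as^3 + bs^2 + cs + d. Substituting each data point gives a linear system:
  d = -1
  a + b + c + d = 3
  8a + 4b + 2c + d = 39
  27a + 9b + 3c + d = 131
Solving the system yields a = 4, b = 4, c = -4, d = -1.
So h(s) = 4s^3 + 4s^2 - 4s - 1.
Then h(-3) = -61.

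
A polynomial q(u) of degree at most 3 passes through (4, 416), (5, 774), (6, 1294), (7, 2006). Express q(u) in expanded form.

Using the Lagrange interpolation formula with nodes 4, 5, 6, 7:
  L_0(u) = (u - 5)(u - 6)(u - 7) / -6
  L_1(u) = (u - 4)(u - 6)(u - 7) / 2
  L_2(u) = (u - 4)(u - 5)(u - 7) / -2
  L_3(u) = (u - 4)(u - 5)(u - 6) / 6
Then q(u) = 416·L_0(u) + 774·L_1(u) + 1294·L_2(u) + 2006·L_3(u).
Expanding and collecting terms gives q(u) = 5u³ + 6u² - u + 4.
Check: q(6) = 1294. ✓

q(u) = 5u^3 + 6u^2 - u + 4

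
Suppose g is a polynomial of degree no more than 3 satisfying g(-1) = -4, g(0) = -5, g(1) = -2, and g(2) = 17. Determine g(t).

g(t) = 2t^3 + 2t^2 - t - 5

Write g(t) = at^3 + bt^2 + ct + d. Substituting each data point gives a linear system:
  -a + b - c + d = -4
  d = -5
  a + b + c + d = -2
  8a + 4b + 2c + d = 17
Solving the system yields a = 2, b = 2, c = -1, d = -5.
So g(t) = 2t^3 + 2t^2 - t - 5.
Check: g(1) = -2. ✓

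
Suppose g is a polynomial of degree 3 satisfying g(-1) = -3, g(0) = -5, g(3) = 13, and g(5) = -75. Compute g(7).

Write g(u) = au^3 + bu^2 + cu + d. Substituting each data point gives a linear system:
  -a + b - c + d = -3
  d = -5
  27a + 9b + 3c + d = 13
  125a + 25b + 5c + d = -75
Solving the system yields a = -2, b = 6, c = 6, d = -5.
So g(u) = -2u³ + 6u² + 6u - 5.
Then g(7) = -355.

-355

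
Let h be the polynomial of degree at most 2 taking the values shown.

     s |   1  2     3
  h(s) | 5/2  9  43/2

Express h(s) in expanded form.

h(s) = 3s^2 - (5/2)s + 2

Using the Lagrange interpolation formula with nodes 1, 2, 3:
  L_0(s) = (s - 2)(s - 3) / 2
  L_1(s) = (s - 1)(s - 3) / -1
  L_2(s) = (s - 1)(s - 2) / 2
Then h(s) = 5/2·L_0(s) + 9·L_1(s) + 43/2·L_2(s).
Expanding and collecting terms gives h(s) = 3s² - (5/2)s + 2.
Check: h(3) = 43/2. ✓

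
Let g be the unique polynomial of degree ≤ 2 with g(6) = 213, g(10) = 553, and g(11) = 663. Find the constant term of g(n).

3

Write g(n) = an^2 + bn + c. Substituting each data point gives a linear system:
  36a + 6b + c = 213
  100a + 10b + c = 553
  121a + 11b + c = 663
Solving the system yields a = 5, b = 5, c = 3.
So g(n) = 5n² + 5n + 3.
The constant term is 3.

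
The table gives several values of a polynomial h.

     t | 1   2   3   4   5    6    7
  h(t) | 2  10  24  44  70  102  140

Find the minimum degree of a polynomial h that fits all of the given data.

2

Forward differences of the values at t = 1, 2, 3, 4, 5, 6, 7:
  h  : 2  10  24  44  70  102  140
  Δ  : 8  14  20  26  32  38
  Δ^2: 6  6  6  6  6
  Δ^3: 0  0  0  0
  Δ^4: 0  0  0
  Δ^5: 0  0
  Δ^6: 0
The second differences are constant (6) and nonzero, while all higher differences vanish, so the minimal degree is 2.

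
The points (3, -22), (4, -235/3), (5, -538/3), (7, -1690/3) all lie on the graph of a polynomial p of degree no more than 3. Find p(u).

Write p(u) = au^3 + bu^2 + cu + d. Substituting each data point gives a linear system:
  27a + 9b + 3c + d = -22
  64a + 16b + 4c + d = -235/3
  125a + 25b + 5c + d = -538/3
  343a + 49b + 7c + d = -1690/3
Solving the system yields a = -2, b = 5/3, c = 6, d = -1.
So p(u) = -2u^3 + (5/3)u^2 + 6u - 1.
Check: p(7) = -1690/3. ✓

p(u) = -2u^3 + (5/3)u^2 + 6u - 1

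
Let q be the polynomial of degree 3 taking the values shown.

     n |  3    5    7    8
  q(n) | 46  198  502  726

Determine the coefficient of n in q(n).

-5

Write q(n) = an^3 + bn^2 + cn + d. Substituting each data point gives a linear system:
  27a + 9b + 3c + d = 46
  125a + 25b + 5c + d = 198
  343a + 49b + 7c + d = 502
  512a + 64b + 8c + d = 726
Solving the system yields a = 1, b = 4, c = -5, d = -2.
So q(n) = n³ + 4n² - 5n - 2.
The coefficient of n is -5.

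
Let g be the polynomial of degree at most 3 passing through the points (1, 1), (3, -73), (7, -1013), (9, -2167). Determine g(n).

g(n) = -3n^3 + 2n + 2

Using the Lagrange interpolation formula with nodes 1, 3, 7, 9:
  L_0(n) = (n - 3)(n - 7)(n - 9) / -96
  L_1(n) = (n - 1)(n - 7)(n - 9) / 48
  L_2(n) = (n - 1)(n - 3)(n - 9) / -48
  L_3(n) = (n - 1)(n - 3)(n - 7) / 96
Then g(n) = 1·L_0(n) - 73·L_1(n) - 1013·L_2(n) - 2167·L_3(n).
Expanding and collecting terms gives g(n) = -3n^3 + 2n + 2.
Check: g(3) = -73. ✓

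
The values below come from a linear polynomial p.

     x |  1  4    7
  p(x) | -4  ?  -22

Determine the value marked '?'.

On equispaced nodes a degree-1 polynomial has vanishing second forward difference, so
  p(1) - 2·p(4) + p(7) = 0.
Substituting the known values and solving for p(4):
  -2·p(4) = 26
  p(4) = -13.

-13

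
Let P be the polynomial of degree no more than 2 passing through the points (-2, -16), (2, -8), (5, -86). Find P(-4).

-68

Using the Lagrange interpolation formula with nodes -2, 2, 5:
  L_0(x) = (x - 2)(x - 5) / 28
  L_1(x) = (x + 2)(x - 5) / -12
  L_2(x) = (x + 2)(x - 2) / 21
Then P(x) = -16·L_0(x) - 8·L_1(x) - 86·L_2(x).
Expanding and collecting terms gives P(x) = -4x^2 + 2x + 4.
Evaluating at x = -4: P(-4) = -68.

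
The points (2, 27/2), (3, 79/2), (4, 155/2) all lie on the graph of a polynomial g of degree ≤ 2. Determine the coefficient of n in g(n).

Write g(n) = an^2 + bn + c. Substituting each data point gives a linear system:
  4a + 2b + c = 27/2
  9a + 3b + c = 79/2
  16a + 4b + c = 155/2
Solving the system yields a = 6, b = -4, c = -5/2.
So g(n) = 6n^2 - 4n - 5/2.
The coefficient of n is -4.

-4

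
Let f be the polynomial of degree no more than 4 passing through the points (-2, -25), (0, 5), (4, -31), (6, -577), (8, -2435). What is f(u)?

f(u) = -u^4 + 3u^3 + 2u^2 - u + 5

Write f(u) = au^4 + bu^3 + cu^2 + du + e. Substituting each data point gives a linear system:
  16a - 8b + 4c - 2d + e = -25
  e = 5
  256a + 64b + 16c + 4d + e = -31
  1296a + 216b + 36c + 6d + e = -577
  4096a + 512b + 64c + 8d + e = -2435
Solving the system yields a = -1, b = 3, c = 2, d = -1, e = 5.
So f(u) = -u^4 + 3u^3 + 2u^2 - u + 5.
Check: f(6) = -577. ✓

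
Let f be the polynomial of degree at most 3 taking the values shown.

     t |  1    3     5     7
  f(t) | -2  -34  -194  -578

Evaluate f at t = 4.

Write f(t) = at^3 + bt^2 + ct + d. Substituting each data point gives a linear system:
  a + b + c + d = -2
  27a + 9b + 3c + d = -34
  125a + 25b + 5c + d = -194
  343a + 49b + 7c + d = -578
Solving the system yields a = -2, b = 2, c = 2, d = -4.
So f(t) = -2t³ + 2t² + 2t - 4.
Then f(4) = -92.

-92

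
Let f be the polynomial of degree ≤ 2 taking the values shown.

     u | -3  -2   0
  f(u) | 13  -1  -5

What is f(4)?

Using the Lagrange interpolation formula with nodes -3, -2, 0:
  L_0(u) = (u + 2)u / 3
  L_1(u) = (u + 3)u / -2
  L_2(u) = (u + 3)(u + 2) / 6
Then f(u) = 13·L_0(u) - 1·L_1(u) - 5·L_2(u).
Expanding and collecting terms gives f(u) = 4u^2 + 6u - 5.
Evaluating at u = 4: f(4) = 83.

83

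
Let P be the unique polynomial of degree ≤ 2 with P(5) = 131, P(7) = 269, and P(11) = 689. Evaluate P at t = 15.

1301

Write P(t) = at^2 + bt + c. Substituting each data point gives a linear system:
  25a + 5b + c = 131
  49a + 7b + c = 269
  121a + 11b + c = 689
Solving the system yields a = 6, b = -3, c = -4.
So P(t) = 6t^2 - 3t - 4.
Then P(15) = 1301.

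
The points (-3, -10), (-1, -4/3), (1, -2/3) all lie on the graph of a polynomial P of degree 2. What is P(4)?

Using the Lagrange interpolation formula with nodes -3, -1, 1:
  L_0(s) = (s + 1)(s - 1) / 8
  L_1(s) = (s + 3)(s - 1) / -4
  L_2(s) = (s + 3)(s + 1) / 8
Then P(s) = -10·L_0(s) - 4/3·L_1(s) - 2/3·L_2(s).
Expanding and collecting terms gives P(s) = -s^2 + (1/3)s.
Evaluating at s = 4: P(4) = -44/3.

-44/3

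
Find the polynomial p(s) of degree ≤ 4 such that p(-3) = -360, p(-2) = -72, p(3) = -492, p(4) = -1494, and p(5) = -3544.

Using the Lagrange interpolation formula with nodes -3, -2, 3, 4, 5:
  L_0(s) = (s + 2)(s - 3)(s - 4)(s - 5) / 336
  L_1(s) = (s + 3)(s - 3)(s - 4)(s - 5) / -210
  L_2(s) = (s + 3)(s + 2)(s - 4)(s - 5) / 60
  L_3(s) = (s + 3)(s + 2)(s - 3)(s - 5) / -42
  L_4(s) = (s + 3)(s + 2)(s - 3)(s - 4) / 112
Then p(s) = -360·L_0(s) - 72·L_1(s) - 492·L_2(s) - 1494·L_3(s) - 3544·L_4(s).
Expanding and collecting terms gives p(s) = -5s^4 - 3s^3 - 3s^2 + 5s + 6.
Check: p(4) = -1494. ✓

p(s) = -5s^4 - 3s^3 - 3s^2 + 5s + 6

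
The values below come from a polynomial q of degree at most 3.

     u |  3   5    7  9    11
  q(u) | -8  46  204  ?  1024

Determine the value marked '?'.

The 4 known points determine the degree-3 polynomial uniquely.
Write q(u) = au^3 + bu^2 + cu + d. Substituting each data point gives a linear system:
  27a + 9b + 3c + d = -8
  125a + 25b + 5c + d = 46
  343a + 49b + 7c + d = 204
  1331a + 121b + 11c + d = 1024
Solving the system yields a = 1, b = -2, c = -6, d = 1.
So q(u) = u³ - 2u² - 6u + 1.
Then q(9) = 514.

514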